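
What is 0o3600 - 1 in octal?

0o3577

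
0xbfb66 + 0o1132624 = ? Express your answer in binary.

0b100001011000011111010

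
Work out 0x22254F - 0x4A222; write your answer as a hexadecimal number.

0x1D832D

Subtract column by column in base 16:
  F-2 → D
  4-2 → 2
  5-2 → 3
  2-A → 8 (borrow)
  2-4-1 → D (borrow)
  2-0-1 → 1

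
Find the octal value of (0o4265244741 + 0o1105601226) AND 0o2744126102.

Add column by column in base 8, right to left:
  1+6 = 7
  4+2 = 6
  7+2 = 1 carry 1
  4+1+1 = 6
  4+0 = 4
  2+6 = 0 carry 1
  5+5+1 = 3 carry 1
  6+0+1 = 7
  2+1 = 3
  4+1 = 5
Sum = 0o5373046167; now AND with 0o2744126102:
  5&2=0, 3&7=3, 7&4=4, 3&4=0, 0&1=0, 4&2=0, 6&6=6, 1&1=1, 6&0=0, 7&2=2

0o340006102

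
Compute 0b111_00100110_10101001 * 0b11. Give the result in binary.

0b101010111001111111011

Multiply each base-2 digit by 3, carrying:
  1×3 = 3 → write 1 carry 1
  0×3+1 = 1 → write 1
  0×3 = 0 → write 0
  1×3 = 3 → write 1 carry 1
  0×3+1 = 1 → write 1
  1×3 = 3 → write 1 carry 1
  0×3+1 = 1 → write 1
  1×3 = 3 → write 1 carry 1
  0×3+1 = 1 → write 1
  1×3 = 3 → write 1 carry 1
  1×3+1 = 4 → write 0 carry 2
  0×3+2 = 2 → write 0 carry 1
  0×3+1 = 1 → write 1
  1×3 = 3 → write 1 carry 1
  0×3+1 = 1 → write 1
  0×3 = 0 → write 0
  1×3 = 3 → write 1 carry 1
  1×3+1 = 4 → write 0 carry 2
  1×3+2 = 5 → write 1 carry 2
  remaining carry: 10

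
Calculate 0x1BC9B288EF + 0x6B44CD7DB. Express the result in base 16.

Add column by column in base 16, right to left:
  F+B = A carry 1
  E+D+1 = C carry 1
  8+7+1 = 0 carry 1
  8+D+1 = 6 carry 1
  2+C+1 = F
  B+4 = F
  9+4 = D
  C+B = 7 carry 1
  B+6+1 = 2 carry 1
  1+0+1 = 2

0x227DFF60CA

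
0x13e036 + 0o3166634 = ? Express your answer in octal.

0x13e036 = 0o4760066 in octal.
Add column by column in base 8, right to left:
  6+4 = 2 carry 1
  6+3+1 = 2 carry 1
  0+6+1 = 7
  0+6 = 6
  6+6 = 4 carry 1
  7+1+1 = 1 carry 1
  4+3+1 = 0 carry 1
  final carry 1

0o10146722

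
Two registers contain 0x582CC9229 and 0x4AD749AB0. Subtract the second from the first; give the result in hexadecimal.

0xD557F779

Subtract column by column in base 16:
  9-0 → 9
  2-B → 7 (borrow)
  2-A-1 → 7 (borrow)
  9-9-1 → F (borrow)
  C-4-1 → 7
  C-7 → 5
  2-D → 5 (borrow)
  8-A-1 → D (borrow)
  5-4-1 → 0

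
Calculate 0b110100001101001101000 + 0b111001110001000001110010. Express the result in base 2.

0b1000000010010101011011010

Add column by column in base 2, right to left:
  0+0 = 0
  0+1 = 1
  0+0 = 0
  1+0 = 1
  0+1 = 1
  1+1 = 0 carry 1
  1+1+1 = 1 carry 1
  0+0+1 = 1
  0+0 = 0
  1+0 = 1
  0+0 = 0
  1+0 = 1
  1+1 = 0 carry 1
  0+0+1 = 1
  0+0 = 0
  0+0 = 0
  0+1 = 1
  1+1 = 0 carry 1
  0+1+1 = 0 carry 1
  1+0+1 = 0 carry 1
  1+0+1 = 0 carry 1
  0+1+1 = 0 carry 1
  0+1+1 = 0 carry 1
  0+1+1 = 0 carry 1
  final carry 1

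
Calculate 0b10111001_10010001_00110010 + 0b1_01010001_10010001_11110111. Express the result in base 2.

Add column by column in base 2, right to left:
  0+1 = 1
  1+1 = 0 carry 1
  0+1+1 = 0 carry 1
  0+0+1 = 1
  1+1 = 0 carry 1
  1+1+1 = 1 carry 1
  0+1+1 = 0 carry 1
  0+1+1 = 0 carry 1
  1+1+1 = 1 carry 1
  0+0+1 = 1
  0+0 = 0
  0+0 = 0
  1+1 = 0 carry 1
  0+0+1 = 1
  0+0 = 0
  1+1 = 0 carry 1
  1+1+1 = 1 carry 1
  0+0+1 = 1
  0+0 = 0
  1+0 = 1
  1+1 = 0 carry 1
  1+0+1 = 0 carry 1
  0+1+1 = 0 carry 1
  1+0+1 = 0 carry 1
  0+1+1 = 0 carry 1
  final carry 1

0b10000010110010001100101001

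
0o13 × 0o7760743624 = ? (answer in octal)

Multiply each base-8 digit by 11, carrying:
  4×11 = 44 → write 4 carry 5
  2×11+5 = 27 → write 3 carry 3
  6×11+3 = 69 → write 5 carry 8
  3×11+8 = 41 → write 1 carry 5
  4×11+5 = 49 → write 1 carry 6
  7×11+6 = 83 → write 3 carry 10
  0×11+10 = 10 → write 2 carry 1
  6×11+1 = 67 → write 3 carry 8
  7×11+8 = 85 → write 5 carry 10
  7×11+10 = 87 → write 7 carry 10
  remaining carry: 12

0o127532311534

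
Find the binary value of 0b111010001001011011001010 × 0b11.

0b10101110011100010001011110

Multiply each base-2 digit by 3, carrying:
  0×3 = 0 → write 0
  1×3 = 3 → write 1 carry 1
  0×3+1 = 1 → write 1
  1×3 = 3 → write 1 carry 1
  0×3+1 = 1 → write 1
  0×3 = 0 → write 0
  1×3 = 3 → write 1 carry 1
  1×3+1 = 4 → write 0 carry 2
  0×3+2 = 2 → write 0 carry 1
  1×3+1 = 4 → write 0 carry 2
  1×3+2 = 5 → write 1 carry 2
  0×3+2 = 2 → write 0 carry 1
  1×3+1 = 4 → write 0 carry 2
  0×3+2 = 2 → write 0 carry 1
  0×3+1 = 1 → write 1
  1×3 = 3 → write 1 carry 1
  0×3+1 = 1 → write 1
  0×3 = 0 → write 0
  0×3 = 0 → write 0
  1×3 = 3 → write 1 carry 1
  0×3+1 = 1 → write 1
  1×3 = 3 → write 1 carry 1
  1×3+1 = 4 → write 0 carry 2
  1×3+2 = 5 → write 1 carry 2
  remaining carry: 10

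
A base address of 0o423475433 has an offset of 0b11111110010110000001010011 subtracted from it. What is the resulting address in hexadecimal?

0x551AC8

0o423475433 = 0x44E7B1B in hexadecimal.
0b11111110010110000001010011 = 0x3F96053 in hexadecimal.
Subtract column by column in base 16:
  B-3 → 8
  1-5 → C (borrow)
  B-0-1 → A
  7-6 → 1
  E-9 → 5
  4-F → 5 (borrow)
  4-3-1 → 0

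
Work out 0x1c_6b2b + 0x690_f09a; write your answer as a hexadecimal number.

Add column by column in base 16, right to left:
  b+a = 5 carry 1
  2+9+1 = c
  b+0 = b
  6+f = 5 carry 1
  c+0+1 = d
  1+9 = a
  0+6 = 6

0x6ad5bc5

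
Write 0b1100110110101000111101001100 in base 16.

0xcda8f4c

Group the bits into nibbles: 1100 1101 1010 1000 1111 0100 1100 → cda8f4c.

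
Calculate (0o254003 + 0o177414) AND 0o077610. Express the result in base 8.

Add column by column in base 8, right to left:
  3+4 = 7
  0+1 = 1
  0+4 = 4
  4+7 = 3 carry 1
  5+7+1 = 5 carry 1
  2+1+1 = 4
Sum = 0o453417; now AND with 0o077610:
  4&0=0, 5&7=5, 3&7=3, 4&6=4, 1&1=1, 7&0=0

0o53410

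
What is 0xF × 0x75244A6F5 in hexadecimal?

0x6DD205C85B

Multiply each base-16 digit by 15, carrying:
  5×15 = 75 → write B carry 4
  F×15+4 = 229 → write 5 carry 14
  6×15+14 = 104 → write 8 carry 6
  A×15+6 = 156 → write C carry 9
  4×15+9 = 69 → write 5 carry 4
  4×15+4 = 64 → write 0 carry 4
  2×15+4 = 34 → write 2 carry 2
  5×15+2 = 77 → write D carry 4
  7×15+4 = 109 → write D carry 6
  remaining carry: 6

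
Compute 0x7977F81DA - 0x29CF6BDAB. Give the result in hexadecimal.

Subtract column by column in base 16:
  A-B → F (borrow)
  D-A-1 → 2
  1-D → 4 (borrow)
  8-B-1 → C (borrow)
  F-6-1 → 8
  7-F → 8 (borrow)
  7-C-1 → A (borrow)
  9-9-1 → F (borrow)
  7-2-1 → 4

0x4FA88C42F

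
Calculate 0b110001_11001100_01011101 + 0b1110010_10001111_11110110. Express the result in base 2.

0b101001000101110001010011

Add column by column in base 2, right to left:
  1+0 = 1
  0+1 = 1
  1+1 = 0 carry 1
  1+0+1 = 0 carry 1
  1+1+1 = 1 carry 1
  0+1+1 = 0 carry 1
  1+1+1 = 1 carry 1
  0+1+1 = 0 carry 1
  0+1+1 = 0 carry 1
  0+1+1 = 0 carry 1
  1+1+1 = 1 carry 1
  1+1+1 = 1 carry 1
  0+0+1 = 1
  0+0 = 0
  1+0 = 1
  1+1 = 0 carry 1
  1+0+1 = 0 carry 1
  0+1+1 = 0 carry 1
  0+0+1 = 1
  0+0 = 0
  1+1 = 0 carry 1
  1+1+1 = 1 carry 1
  0+1+1 = 0 carry 1
  final carry 1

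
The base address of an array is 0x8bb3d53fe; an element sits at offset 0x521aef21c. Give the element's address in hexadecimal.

Add column by column in base 16, right to left:
  e+c = a carry 1
  f+1+1 = 1 carry 1
  3+2+1 = 6
  5+f = 4 carry 1
  d+e+1 = c carry 1
  3+a+1 = e
  b+1 = c
  b+2 = d
  8+5 = d

0xddcec461a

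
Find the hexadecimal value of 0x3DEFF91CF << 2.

2 bits is not a whole number of base-16 digits; in binary: 1111011110111111111001000111001111 << 2 = 111101111011111111100100011100111100.

0xF7BFE473C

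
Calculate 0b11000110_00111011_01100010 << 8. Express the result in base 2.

0b11000110001110110110001000000000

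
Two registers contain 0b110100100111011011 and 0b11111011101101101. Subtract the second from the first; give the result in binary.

Subtract column by column in base 2:
  1-1 → 0
  1-0 → 1
  0-1 → 1 (borrow)
  1-1-1 → 1 (borrow)
  1-0-1 → 0
  0-1 → 1 (borrow)
  1-1-1 → 1 (borrow)
  1-0-1 → 0
  1-1 → 0
  0-1 → 1 (borrow)
  0-1-1 → 0 (borrow)
  1-0-1 → 0
  0-1 → 1 (borrow)
  0-1-1 → 0 (borrow)
  1-1-1 → 1 (borrow)
  0-1-1 → 0 (borrow)
  1-1-1 → 1 (borrow)
  1-0-1 → 0

0b10101001001101110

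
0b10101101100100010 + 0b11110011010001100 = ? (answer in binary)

0b110100000110101110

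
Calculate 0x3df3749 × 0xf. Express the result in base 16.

Multiply each base-16 digit by 15, carrying:
  9×15 = 135 → write 7 carry 8
  4×15+8 = 68 → write 4 carry 4
  7×15+4 = 109 → write d carry 6
  3×15+6 = 51 → write 3 carry 3
  f×15+3 = 228 → write 4 carry 14
  d×15+14 = 209 → write 1 carry 13
  3×15+13 = 58 → write a carry 3
  remaining carry: 3

0x3a143d47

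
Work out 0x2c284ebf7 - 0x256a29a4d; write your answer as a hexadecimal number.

0x6be251aa

Subtract column by column in base 16:
  7-d → a (borrow)
  f-4-1 → a
  b-a → 1
  e-9 → 5
  4-2 → 2
  8-a → e (borrow)
  2-6-1 → b (borrow)
  c-5-1 → 6
  2-2 → 0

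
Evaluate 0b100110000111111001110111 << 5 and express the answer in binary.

0b10011000011111100111011100000

Left shift by 5: append 5 zero bits.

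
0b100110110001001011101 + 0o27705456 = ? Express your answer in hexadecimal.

0x72ED8B

0b100110110001001011101 = 0x13625D in hexadecimal.
0o27705456 = 0x5F8B2E in hexadecimal.
Add column by column in base 16, right to left:
  D+E = B carry 1
  5+2+1 = 8
  2+B = D
  6+8 = E
  3+F = 2 carry 1
  1+5+1 = 7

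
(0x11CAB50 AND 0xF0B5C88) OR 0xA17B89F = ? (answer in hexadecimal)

0x11CAB50 AND 0xF0B5C88 = 0x1080800.
Then OR with 0xA17B89F.

0xB1FB89F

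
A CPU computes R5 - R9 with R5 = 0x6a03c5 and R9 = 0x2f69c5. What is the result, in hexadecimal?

0x3a9a00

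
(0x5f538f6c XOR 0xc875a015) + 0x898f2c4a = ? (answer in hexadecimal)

First 0x5f538f6c XOR 0xc875a015 = 0x97262f79.
Add column by column in base 16, right to left:
  9+a = 3 carry 1
  7+4+1 = c
  f+c = b carry 1
  2+2+1 = 5
  6+f = 5 carry 1
  2+8+1 = b
  7+9 = 0 carry 1
  9+8+1 = 2 carry 1
  final carry 1

0x120b55bc3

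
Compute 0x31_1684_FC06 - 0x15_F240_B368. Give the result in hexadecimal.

Subtract column by column in base 16:
  6-8 → E (borrow)
  0-6-1 → 9 (borrow)
  C-3-1 → 8
  F-B → 4
  4-0 → 4
  8-4 → 4
  6-2 → 4
  1-F → 2 (borrow)
  1-5-1 → B (borrow)
  3-1-1 → 1

0x1B2444489E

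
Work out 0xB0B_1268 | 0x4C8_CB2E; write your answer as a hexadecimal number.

OR each hex digit independently (no carries):
  B|4=F, 0|C=C, B|8=B, 1|C=D, 2|B=B, 6|2=6, 8|E=E

0xFCBDB6E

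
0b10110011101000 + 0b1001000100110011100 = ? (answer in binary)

Add column by column in base 2, right to left:
  0+0 = 0
  0+0 = 0
  0+1 = 1
  1+1 = 0 carry 1
  0+1+1 = 0 carry 1
  1+0+1 = 0 carry 1
  1+0+1 = 0 carry 1
  1+1+1 = 1 carry 1
  0+1+1 = 0 carry 1
  0+0+1 = 1
  1+0 = 1
  1+1 = 0 carry 1
  0+0+1 = 1
  1+0 = 1
  0+0 = 0
  0+1 = 1
  0+0 = 0
  0+0 = 0
  0+1 = 1

0b1001011011010000100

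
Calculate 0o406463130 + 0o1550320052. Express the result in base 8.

0o2157003202

Add column by column in base 8, right to left:
  0+2 = 2
  3+5 = 0 carry 1
  1+0+1 = 2
  3+0 = 3
  6+2 = 0 carry 1
  4+3+1 = 0 carry 1
  6+0+1 = 7
  0+5 = 5
  4+5 = 1 carry 1
  0+1+1 = 2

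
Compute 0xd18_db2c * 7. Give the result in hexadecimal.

0x5badfe34

Multiply each base-16 digit by 7, carrying:
  c×7 = 84 → write 4 carry 5
  2×7+5 = 19 → write 3 carry 1
  b×7+1 = 78 → write e carry 4
  d×7+4 = 95 → write f carry 5
  8×7+5 = 61 → write d carry 3
  1×7+3 = 10 → write a
  d×7 = 91 → write b carry 5
  remaining carry: 5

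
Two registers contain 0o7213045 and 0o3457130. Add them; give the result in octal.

Add column by column in base 8, right to left:
  5+0 = 5
  4+3 = 7
  0+1 = 1
  3+7 = 2 carry 1
  1+5+1 = 7
  2+4 = 6
  7+3 = 2 carry 1
  final carry 1

0o12672175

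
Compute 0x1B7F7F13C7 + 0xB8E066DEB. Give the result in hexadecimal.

0x270D8581B2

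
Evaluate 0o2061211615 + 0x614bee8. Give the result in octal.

0x614bee8 = 0o605137350 in octal.
Add column by column in base 8, right to left:
  5+0 = 5
  1+5 = 6
  6+3 = 1 carry 1
  1+7+1 = 1 carry 1
  1+3+1 = 5
  2+1 = 3
  1+5 = 6
  6+0 = 6
  0+6 = 6
  2+0 = 2

0o2666351165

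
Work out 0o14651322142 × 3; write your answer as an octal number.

0o46374166446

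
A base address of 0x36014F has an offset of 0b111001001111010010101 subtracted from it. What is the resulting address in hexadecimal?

0x1962BA

0b111001001111010010101 = 0x1C9E95 in hexadecimal.
Subtract column by column in base 16:
  F-5 → A
  4-9 → B (borrow)
  1-E-1 → 2 (borrow)
  0-9-1 → 6 (borrow)
  6-C-1 → 9 (borrow)
  3-1-1 → 1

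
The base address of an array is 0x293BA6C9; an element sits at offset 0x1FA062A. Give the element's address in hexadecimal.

Add column by column in base 16, right to left:
  9+A = 3 carry 1
  C+2+1 = F
  6+6 = C
  A+0 = A
  B+A = 5 carry 1
  3+F+1 = 3 carry 1
  9+1+1 = B
  2+0 = 2

0x2B35ACF3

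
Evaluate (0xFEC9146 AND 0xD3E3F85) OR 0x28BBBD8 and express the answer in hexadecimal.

0xFAFBBDC

0xFEC9146 AND 0xD3E3F85 = 0xD2C1104.
Then OR with 0x28BBBD8.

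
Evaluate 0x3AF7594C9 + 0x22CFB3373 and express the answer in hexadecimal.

0x5DC70C83C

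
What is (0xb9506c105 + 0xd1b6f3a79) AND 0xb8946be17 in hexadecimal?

0x88044ba16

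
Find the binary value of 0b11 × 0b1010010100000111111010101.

Multiply each base-2 digit by 3, carrying:
  1×3 = 3 → write 1 carry 1
  0×3+1 = 1 → write 1
  1×3 = 3 → write 1 carry 1
  0×3+1 = 1 → write 1
  1×3 = 3 → write 1 carry 1
  0×3+1 = 1 → write 1
  1×3 = 3 → write 1 carry 1
  1×3+1 = 4 → write 0 carry 2
  1×3+2 = 5 → write 1 carry 2
  1×3+2 = 5 → write 1 carry 2
  1×3+2 = 5 → write 1 carry 2
  1×3+2 = 5 → write 1 carry 2
  0×3+2 = 2 → write 0 carry 1
  0×3+1 = 1 → write 1
  0×3 = 0 → write 0
  0×3 = 0 → write 0
  0×3 = 0 → write 0
  1×3 = 3 → write 1 carry 1
  0×3+1 = 1 → write 1
  1×3 = 3 → write 1 carry 1
  0×3+1 = 1 → write 1
  0×3 = 0 → write 0
  1×3 = 3 → write 1 carry 1
  0×3+1 = 1 → write 1
  1×3 = 3 → write 1 carry 1
  remaining carry: 1

0b11110111100010111101111111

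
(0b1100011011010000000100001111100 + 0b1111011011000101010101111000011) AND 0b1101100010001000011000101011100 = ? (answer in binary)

Add column by column in base 2, right to left:
  0+1 = 1
  0+1 = 1
  1+0 = 1
  1+0 = 1
  1+0 = 1
  1+0 = 1
  1+1 = 0 carry 1
  0+1+1 = 0 carry 1
  0+1+1 = 0 carry 1
  0+1+1 = 0 carry 1
  0+0+1 = 1
  1+1 = 0 carry 1
  0+0+1 = 1
  0+1 = 1
  0+0 = 0
  0+1 = 1
  0+0 = 0
  0+1 = 1
  0+0 = 0
  1+0 = 1
  0+0 = 0
  1+1 = 0 carry 1
  1+1+1 = 1 carry 1
  0+0+1 = 1
  1+1 = 0 carry 1
  1+1+1 = 1 carry 1
  0+0+1 = 1
  0+1 = 1
  0+1 = 1
  1+1 = 0 carry 1
  1+1+1 = 1 carry 1
  final carry 1
Sum = 0b11011110110010101011010000111111; now AND with 0b1101100010001000011000101011100:
  11011110110010101011010000111111
& 01101100010001000011000101011100
= 01001100010000000011000000011100

0b1001100010000000011000000011100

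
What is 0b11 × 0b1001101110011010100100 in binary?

0b11101001011001111101100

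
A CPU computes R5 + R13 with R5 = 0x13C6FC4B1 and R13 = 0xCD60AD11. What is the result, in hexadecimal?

0x209D071C2

Add column by column in base 16, right to left:
  1+1 = 2
  B+1 = C
  4+D = 1 carry 1
  C+A+1 = 7 carry 1
  F+0+1 = 0 carry 1
  6+6+1 = D
  C+D = 9 carry 1
  3+C+1 = 0 carry 1
  1+0+1 = 2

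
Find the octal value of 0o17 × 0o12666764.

0o242670514

Multiply each base-8 digit by 15, carrying:
  4×15 = 60 → write 4 carry 7
  6×15+7 = 97 → write 1 carry 12
  7×15+12 = 117 → write 5 carry 14
  6×15+14 = 104 → write 0 carry 13
  6×15+13 = 103 → write 7 carry 12
  6×15+12 = 102 → write 6 carry 12
  2×15+12 = 42 → write 2 carry 5
  1×15+5 = 20 → write 4 carry 2
  remaining carry: 2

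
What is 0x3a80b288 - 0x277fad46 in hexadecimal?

Subtract column by column in base 16:
  8-6 → 2
  8-4 → 4
  2-d → 5 (borrow)
  b-a-1 → 0
  0-f → 1 (borrow)
  8-7-1 → 0
  a-7 → 3
  3-2 → 1

0x13010542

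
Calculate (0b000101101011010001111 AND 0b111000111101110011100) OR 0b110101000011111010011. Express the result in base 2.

0b110101101011111011111

0b000101101011010001111 AND 0b111000111101110011100 = 0b000000101001010001100.
Then OR with 0b110101000011111010011.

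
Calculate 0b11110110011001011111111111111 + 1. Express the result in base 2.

The trailing 14 digits are 1 (max in base 2), so adding 1 cascades: they roll to 0 and the next digit up increments.

0b11110110011001100000000000000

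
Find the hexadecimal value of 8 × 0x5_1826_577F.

Multiply each base-16 digit by 8, carrying:
  F×8 = 120 → write 8 carry 7
  7×8+7 = 63 → write F carry 3
  7×8+3 = 59 → write B carry 3
  5×8+3 = 43 → write B carry 2
  6×8+2 = 50 → write 2 carry 3
  2×8+3 = 19 → write 3 carry 1
  8×8+1 = 65 → write 1 carry 4
  1×8+4 = 12 → write C
  5×8 = 40 → write 8 carry 2
  remaining carry: 2

0x28C132BBF8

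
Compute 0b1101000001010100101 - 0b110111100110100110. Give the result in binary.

0b110000100011111111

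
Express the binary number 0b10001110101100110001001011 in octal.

Group the bits in threes: 010 001 110 101 100 110 001 001 011 → 216546113.

0o216546113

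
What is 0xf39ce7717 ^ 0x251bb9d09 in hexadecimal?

0xd6875ea1e

XOR each hex digit independently (no carries):
  f^2=d, 3^5=6, 9^1=8, c^b=7, e^b=5, 7^9=e, 7^d=a, 1^0=1, 7^9=e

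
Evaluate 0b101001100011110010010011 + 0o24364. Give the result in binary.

0b101001100110010110000111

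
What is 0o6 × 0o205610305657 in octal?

Multiply each base-8 digit by 6, carrying:
  7×6 = 42 → write 2 carry 5
  5×6+5 = 35 → write 3 carry 4
  6×6+4 = 40 → write 0 carry 5
  5×6+5 = 35 → write 3 carry 4
  0×6+4 = 4 → write 4
  3×6 = 18 → write 2 carry 2
  0×6+2 = 2 → write 2
  1×6 = 6 → write 6
  6×6 = 36 → write 4 carry 4
  5×6+4 = 34 → write 2 carry 4
  0×6+4 = 4 → write 4
  2×6 = 12 → write 4 carry 1
  remaining carry: 1

0o1442462243032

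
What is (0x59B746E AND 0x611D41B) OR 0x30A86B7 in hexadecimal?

0x71BD6BF

0x59B746E AND 0x611D41B = 0x411540A.
Then OR with 0x30A86B7.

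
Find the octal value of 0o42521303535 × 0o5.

0o255226722321

Multiply each base-8 digit by 5, carrying:
  5×5 = 25 → write 1 carry 3
  3×5+3 = 18 → write 2 carry 2
  5×5+2 = 27 → write 3 carry 3
  3×5+3 = 18 → write 2 carry 2
  0×5+2 = 2 → write 2
  3×5 = 15 → write 7 carry 1
  1×5+1 = 6 → write 6
  2×5 = 10 → write 2 carry 1
  5×5+1 = 26 → write 2 carry 3
  2×5+3 = 13 → write 5 carry 1
  4×5+1 = 21 → write 5 carry 2
  remaining carry: 2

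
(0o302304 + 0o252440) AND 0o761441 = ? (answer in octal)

0o540440

Add column by column in base 8, right to left:
  4+0 = 4
  0+4 = 4
  3+4 = 7
  2+2 = 4
  0+5 = 5
  3+2 = 5
Sum = 0o554744; now AND with 0o761441:
  5&7=5, 5&6=4, 4&1=0, 7&4=4, 4&4=4, 4&1=0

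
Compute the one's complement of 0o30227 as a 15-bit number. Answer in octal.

Each oct digit d becomes 7−d:
  3→4, 0→7, 2→5, 2→5, 7→0

0o47550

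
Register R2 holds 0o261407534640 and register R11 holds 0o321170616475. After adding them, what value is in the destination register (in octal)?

0o602600353335

Add column by column in base 8, right to left:
  0+5 = 5
  4+7 = 3 carry 1
  6+4+1 = 3 carry 1
  4+6+1 = 3 carry 1
  3+1+1 = 5
  5+6 = 3 carry 1
  7+0+1 = 0 carry 1
  0+7+1 = 0 carry 1
  4+1+1 = 6
  1+1 = 2
  6+2 = 0 carry 1
  2+3+1 = 6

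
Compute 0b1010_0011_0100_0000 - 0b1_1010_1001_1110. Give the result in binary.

Subtract column by column in base 2:
  0-0 → 0
  0-1 → 1 (borrow)
  0-1-1 → 0 (borrow)
  0-1-1 → 0 (borrow)
  0-1-1 → 0 (borrow)
  0-0-1 → 1 (borrow)
  1-0-1 → 0
  0-1 → 1 (borrow)
  1-0-1 → 0
  1-1 → 0
  0-0 → 0
  0-1 → 1 (borrow)
  0-1-1 → 0 (borrow)
  1-0-1 → 0
  0-0 → 0
  1-0 → 1

0b1000100010100010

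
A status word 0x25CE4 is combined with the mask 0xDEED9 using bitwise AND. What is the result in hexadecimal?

AND each hex digit independently (no carries):
  2&D=0, 5&E=4, C&E=C, E&D=C, 4&9=0

0x04CC0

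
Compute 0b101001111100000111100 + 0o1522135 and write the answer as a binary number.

0b110111001110010011001

0o1522135 = 0b1101010010001011101 in binary.
Add column by column in base 2, right to left:
  0+1 = 1
  0+0 = 0
  1+1 = 0 carry 1
  1+1+1 = 1 carry 1
  1+1+1 = 1 carry 1
  1+0+1 = 0 carry 1
  0+1+1 = 0 carry 1
  0+0+1 = 1
  0+0 = 0
  0+0 = 0
  0+1 = 1
  1+0 = 1
  1+0 = 1
  1+1 = 0 carry 1
  1+0+1 = 0 carry 1
  1+1+1 = 1 carry 1
  0+0+1 = 1
  0+1 = 1
  1+1 = 0 carry 1
  0+0+1 = 1
  1+0 = 1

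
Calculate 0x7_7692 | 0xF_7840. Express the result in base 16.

0xF7ED2

OR each hex digit independently (no carries):
  7|F=F, 7|7=7, 6|8=E, 9|4=D, 2|0=2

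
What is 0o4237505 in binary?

Each octal digit is 3 bits: 4=100 2=010 3=011 7=111 5=101 0=000 5=101.

0b100010011111101000101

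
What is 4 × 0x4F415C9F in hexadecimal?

0x13D05727C

Multiply each base-16 digit by 4, carrying:
  F×4 = 60 → write C carry 3
  9×4+3 = 39 → write 7 carry 2
  C×4+2 = 50 → write 2 carry 3
  5×4+3 = 23 → write 7 carry 1
  1×4+1 = 5 → write 5
  4×4 = 16 → write 0 carry 1
  F×4+1 = 61 → write D carry 3
  4×4+3 = 19 → write 3 carry 1
  remaining carry: 1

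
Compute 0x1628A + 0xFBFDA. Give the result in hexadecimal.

0x112264

Add column by column in base 16, right to left:
  A+A = 4 carry 1
  8+D+1 = 6 carry 1
  2+F+1 = 2 carry 1
  6+B+1 = 2 carry 1
  1+F+1 = 1 carry 1
  final carry 1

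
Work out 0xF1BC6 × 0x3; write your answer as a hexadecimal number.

Multiply each base-16 digit by 3, carrying:
  6×3 = 18 → write 2 carry 1
  C×3+1 = 37 → write 5 carry 2
  B×3+2 = 35 → write 3 carry 2
  1×3+2 = 5 → write 5
  F×3 = 45 → write D carry 2
  remaining carry: 2

0x2D5352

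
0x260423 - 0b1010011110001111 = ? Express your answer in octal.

0x260423 = 0o11402043 in octal.
0b1010011110001111 = 0o123617 in octal.
Subtract column by column in base 8:
  3-7 → 4 (borrow)
  4-1-1 → 2
  0-6 → 2 (borrow)
  2-3-1 → 6 (borrow)
  0-2-1 → 5 (borrow)
  4-1-1 → 2
  1-0 → 1
  1-0 → 1

0o11256224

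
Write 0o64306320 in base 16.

Each octal digit is 3 bits: 6=110 4=100 3=011 0=000 6=110 3=011 2=010 0=000.
Group the bits into nibbles: 1101 0001 1000 1100 1101 0000 → D18CD0.

0xD18CD0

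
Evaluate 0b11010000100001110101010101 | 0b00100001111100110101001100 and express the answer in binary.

0b11110001111101110101011101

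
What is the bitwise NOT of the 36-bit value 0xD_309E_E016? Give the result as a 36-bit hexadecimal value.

Each hex digit d becomes F−d:
  D→2, 3→C, 0→F, 9→6, E→1, E→1, 0→F, 1→E, 6→9

0x2CF611FE9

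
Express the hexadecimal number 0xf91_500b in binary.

Expand each hex digit to 4 bits: f=1111 9=1001 1=0001 5=0101 0=0000 0=0000 b=1011.

0b1111100100010101000000001011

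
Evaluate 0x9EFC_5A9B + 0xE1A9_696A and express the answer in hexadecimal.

0x180A5C405

Add column by column in base 16, right to left:
  B+A = 5 carry 1
  9+6+1 = 0 carry 1
  A+9+1 = 4 carry 1
  5+6+1 = C
  C+9 = 5 carry 1
  F+A+1 = A carry 1
  E+1+1 = 0 carry 1
  9+E+1 = 8 carry 1
  final carry 1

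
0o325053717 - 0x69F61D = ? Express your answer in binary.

0b10111010100110000110110010

0o325053717 = 0b11010101000101011111001111 in binary.
0x69F61D = 0b11010011111011000011101 in binary.
Subtract column by column in base 2:
  1-1 → 0
  1-0 → 1
  1-1 → 0
  1-1 → 0
  0-1 → 1 (borrow)
  0-0-1 → 1 (borrow)
  1-0-1 → 0
  1-0 → 1
  1-0 → 1
  1-1 → 0
  1-1 → 0
  0-0 → 0
  1-1 → 0
  0-1 → 1 (borrow)
  1-1-1 → 1 (borrow)
  0-1-1 → 0 (borrow)
  0-1-1 → 0 (borrow)
  0-0-1 → 1 (borrow)
  1-0-1 → 0
  0-1 → 1 (borrow)
  1-0-1 → 0
  0-1 → 1 (borrow)
  1-1-1 → 1 (borrow)
  0-0-1 → 1 (borrow)
  1-0-1 → 0
  1-0 → 1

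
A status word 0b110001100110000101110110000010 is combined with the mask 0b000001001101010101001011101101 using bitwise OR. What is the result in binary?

0b110001101111010101111111101111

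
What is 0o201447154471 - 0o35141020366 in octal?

0o144306134103

Subtract column by column in base 8:
  1-6 → 3 (borrow)
  7-6-1 → 0
  4-3 → 1
  4-0 → 4
  5-2 → 3
  1-0 → 1
  7-1 → 6
  4-4 → 0
  4-1 → 3
  1-5 → 4 (borrow)
  0-3-1 → 4 (borrow)
  2-0-1 → 1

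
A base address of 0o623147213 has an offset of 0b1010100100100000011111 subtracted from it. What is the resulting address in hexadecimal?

0o623147213 = 0x64CCE8B in hexadecimal.
0b1010100100100000011111 = 0x2A481F in hexadecimal.
Subtract column by column in base 16:
  B-F → C (borrow)
  8-1-1 → 6
  E-8 → 6
  C-4 → 8
  C-A → 2
  4-2 → 2
  6-0 → 6

0x622866C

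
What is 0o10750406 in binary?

0b1000111101000100000110

Each octal digit is 3 bits: 1=001 0=000 7=111 5=101 0=000 4=100 0=000 6=110.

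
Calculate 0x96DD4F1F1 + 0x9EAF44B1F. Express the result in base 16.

0x1358C93D10

Add column by column in base 16, right to left:
  1+F = 0 carry 1
  F+1+1 = 1 carry 1
  1+B+1 = D
  F+4 = 3 carry 1
  4+4+1 = 9
  D+F = C carry 1
  D+A+1 = 8 carry 1
  6+E+1 = 5 carry 1
  9+9+1 = 3 carry 1
  final carry 1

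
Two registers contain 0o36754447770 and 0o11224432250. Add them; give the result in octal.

0o50201102240

Add column by column in base 8, right to left:
  0+0 = 0
  7+5 = 4 carry 1
  7+2+1 = 2 carry 1
  7+2+1 = 2 carry 1
  4+3+1 = 0 carry 1
  4+4+1 = 1 carry 1
  4+4+1 = 1 carry 1
  5+2+1 = 0 carry 1
  7+2+1 = 2 carry 1
  6+1+1 = 0 carry 1
  3+1+1 = 5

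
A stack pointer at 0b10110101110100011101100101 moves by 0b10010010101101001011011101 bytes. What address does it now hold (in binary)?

Add column by column in base 2, right to left:
  1+1 = 0 carry 1
  0+0+1 = 1
  1+1 = 0 carry 1
  0+1+1 = 0 carry 1
  0+1+1 = 0 carry 1
  1+0+1 = 0 carry 1
  1+1+1 = 1 carry 1
  0+1+1 = 0 carry 1
  1+0+1 = 0 carry 1
  1+1+1 = 1 carry 1
  1+0+1 = 0 carry 1
  0+0+1 = 1
  0+1 = 1
  0+0 = 0
  1+1 = 0 carry 1
  0+1+1 = 0 carry 1
  1+0+1 = 0 carry 1
  1+1+1 = 1 carry 1
  1+0+1 = 0 carry 1
  0+1+1 = 0 carry 1
  1+0+1 = 0 carry 1
  0+0+1 = 1
  1+1 = 0 carry 1
  1+0+1 = 0 carry 1
  0+0+1 = 1
  1+1 = 0 carry 1
  final carry 1

0b101001000100001101001000010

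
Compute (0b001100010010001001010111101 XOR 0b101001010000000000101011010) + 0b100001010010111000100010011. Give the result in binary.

First 0b001100010010001001010111101 XOR 0b101001010000000000101011010 = 0b100101000010001001111100111.
Add column by column in base 2, right to left:
  1+1 = 0 carry 1
  1+1+1 = 1 carry 1
  1+0+1 = 0 carry 1
  0+0+1 = 1
  0+1 = 1
  1+0 = 1
  1+0 = 1
  1+0 = 1
  1+1 = 0 carry 1
  1+0+1 = 0 carry 1
  0+0+1 = 1
  0+0 = 0
  1+1 = 0 carry 1
  0+1+1 = 0 carry 1
  0+1+1 = 0 carry 1
  0+0+1 = 1
  1+1 = 0 carry 1
  0+0+1 = 1
  0+0 = 0
  0+1 = 1
  0+0 = 0
  1+1 = 0 carry 1
  0+0+1 = 1
  1+0 = 1
  0+0 = 0
  0+0 = 0
  1+1 = 0 carry 1
  final carry 1

0b1000110010101000010011111010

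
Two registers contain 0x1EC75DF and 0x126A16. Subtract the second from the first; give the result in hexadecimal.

0x1DA0BC9

Subtract column by column in base 16:
  F-6 → 9
  D-1 → C
  5-A → B (borrow)
  7-6-1 → 0
  C-2 → A
  E-1 → D
  1-0 → 1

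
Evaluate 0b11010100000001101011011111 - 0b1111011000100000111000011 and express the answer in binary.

Subtract column by column in base 2:
  1-1 → 0
  1-1 → 0
  1-0 → 1
  1-0 → 1
  1-0 → 1
  0-0 → 0
  1-1 → 0
  1-1 → 0
  0-1 → 1 (borrow)
  1-0-1 → 0
  0-0 → 0
  1-0 → 1
  1-0 → 1
  0-0 → 0
  0-1 → 1 (borrow)
  0-0-1 → 1 (borrow)
  0-0-1 → 1 (borrow)
  0-0-1 → 1 (borrow)
  0-1-1 → 0 (borrow)
  0-1-1 → 0 (borrow)
  1-0-1 → 0
  0-1 → 1 (borrow)
  1-1-1 → 1 (borrow)
  0-1-1 → 0 (borrow)
  1-1-1 → 1 (borrow)
  1-0-1 → 0

0b1011000111101100100011100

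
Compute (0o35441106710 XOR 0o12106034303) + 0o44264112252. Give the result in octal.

First 0o35441106710 XOR 0o12106034303 = 0o27547132413.
Add column by column in base 8, right to left:
  3+2 = 5
  1+5 = 6
  4+2 = 6
  2+2 = 4
  3+1 = 4
  1+1 = 2
  7+4 = 3 carry 1
  4+6+1 = 3 carry 1
  5+2+1 = 0 carry 1
  7+4+1 = 4 carry 1
  2+4+1 = 7

0o74033244665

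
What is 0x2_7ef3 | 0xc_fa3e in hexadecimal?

OR each hex digit independently (no carries):
  2|c=e, 7|f=f, e|a=e, f|3=f, 3|e=f

0xefeff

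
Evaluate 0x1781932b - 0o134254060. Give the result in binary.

0b10110000100000011101011111011

0x1781932b = 0b10111100000011001001100101011 in binary.
0o134254060 = 0b1011100010101100000110000 in binary.
Subtract column by column in base 2:
  1-0 → 1
  1-0 → 1
  0-0 → 0
  1-0 → 1
  0-1 → 1 (borrow)
  1-1-1 → 1 (borrow)
  0-0-1 → 1 (borrow)
  0-0-1 → 1 (borrow)
  1-0-1 → 0
  1-0 → 1
  0-0 → 0
  0-1 → 1 (borrow)
  1-1-1 → 1 (borrow)
  0-0-1 → 1 (borrow)
  0-1-1 → 0 (borrow)
  1-0-1 → 0
  1-1 → 0
  0-0 → 0
  0-0 → 0
  0-0 → 0
  0-1 → 1 (borrow)
  0-1-1 → 0 (borrow)
  0-1-1 → 0 (borrow)
  1-0-1 → 0
  1-1 → 0
  1-0 → 1
  1-0 → 1
  0-0 → 0
  1-0 → 1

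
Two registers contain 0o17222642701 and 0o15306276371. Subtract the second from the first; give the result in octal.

Subtract column by column in base 8:
  1-1 → 0
  0-7 → 1 (borrow)
  7-3-1 → 3
  2-6 → 4 (borrow)
  4-7-1 → 4 (borrow)
  6-2-1 → 3
  2-6 → 4 (borrow)
  2-0-1 → 1
  2-3 → 7 (borrow)
  7-5-1 → 1
  1-1 → 0

0o1714344310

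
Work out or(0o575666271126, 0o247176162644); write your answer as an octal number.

OR each oct digit independently (no carries):
  5|2=7, 7|4=7, 5|7=7, 6|1=7, 6|7=7, 6|6=6, 2|1=3, 7|6=7, 1|2=3, 1|6=7, 2|4=6, 6|4=6

0o777776373766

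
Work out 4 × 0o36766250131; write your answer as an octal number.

Multiply each base-8 digit by 4, carrying:
  1×4 = 4 → write 4
  3×4 = 12 → write 4 carry 1
  1×4+1 = 5 → write 5
  0×4 = 0 → write 0
  5×4 = 20 → write 4 carry 2
  2×4+2 = 10 → write 2 carry 1
  6×4+1 = 25 → write 1 carry 3
  6×4+3 = 27 → write 3 carry 3
  7×4+3 = 31 → write 7 carry 3
  6×4+3 = 27 → write 3 carry 3
  3×4+3 = 15 → write 7 carry 1
  remaining carry: 1

0o173731240544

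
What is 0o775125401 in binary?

0b111111101001010101100000001

Each octal digit is 3 bits: 7=111 7=111 5=101 1=001 2=010 5=101 4=100 0=000 1=001.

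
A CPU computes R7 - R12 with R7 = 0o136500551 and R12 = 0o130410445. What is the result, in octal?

Subtract column by column in base 8:
  1-5 → 4 (borrow)
  5-4-1 → 0
  5-4 → 1
  0-0 → 0
  0-1 → 7 (borrow)
  5-4-1 → 0
  6-0 → 6
  3-3 → 0
  1-1 → 0

0o6070104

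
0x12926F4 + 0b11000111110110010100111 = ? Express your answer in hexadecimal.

0b11000111110110010100111 = 0x63ECA7 in hexadecimal.
Add column by column in base 16, right to left:
  4+7 = B
  F+A = 9 carry 1
  6+C+1 = 3 carry 1
  2+E+1 = 1 carry 1
  9+3+1 = D
  2+6 = 8
  1+0 = 1

0x18D139B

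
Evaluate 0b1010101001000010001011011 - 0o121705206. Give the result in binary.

0b11001111100111010101

0o121705206 = 0b1010001111000101010000110 in binary.
Subtract column by column in base 2:
  1-0 → 1
  1-1 → 0
  0-1 → 1 (borrow)
  1-0-1 → 0
  1-0 → 1
  0-0 → 0
  1-0 → 1
  0-1 → 1 (borrow)
  0-0-1 → 1 (borrow)
  0-1-1 → 0 (borrow)
  1-0-1 → 0
  0-1 → 1 (borrow)
  0-0-1 → 1 (borrow)
  0-0-1 → 1 (borrow)
  0-0-1 → 1 (borrow)
  1-1-1 → 1 (borrow)
  0-1-1 → 0 (borrow)
  0-1-1 → 0 (borrow)
  1-1-1 → 1 (borrow)
  0-0-1 → 1 (borrow)
  1-0-1 → 0
  0-0 → 0
  1-1 → 0
  0-0 → 0
  1-1 → 0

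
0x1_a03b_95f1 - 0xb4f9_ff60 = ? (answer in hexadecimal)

Subtract column by column in base 16:
  1-0 → 1
  f-6 → 9
  5-f → 6 (borrow)
  9-f-1 → 9 (borrow)
  b-9-1 → 1
  3-f → 4 (borrow)
  0-4-1 → b (borrow)
  a-b-1 → e (borrow)
  1-0-1 → 0

0xeb419691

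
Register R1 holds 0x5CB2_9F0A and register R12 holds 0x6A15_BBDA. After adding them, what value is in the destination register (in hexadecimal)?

0xC6C85AE4

Add column by column in base 16, right to left:
  A+A = 4 carry 1
  0+D+1 = E
  F+B = A carry 1
  9+B+1 = 5 carry 1
  2+5+1 = 8
  B+1 = C
  C+A = 6 carry 1
  5+6+1 = C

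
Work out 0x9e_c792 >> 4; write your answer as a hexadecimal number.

Shifting right by 4 bits = 1 hex digit: drop the last 1.

0x9ec79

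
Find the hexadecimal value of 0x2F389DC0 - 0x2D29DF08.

Subtract column by column in base 16:
  0-8 → 8 (borrow)
  C-0-1 → B
  D-F → E (borrow)
  9-D-1 → B (borrow)
  8-9-1 → E (borrow)
  3-2-1 → 0
  F-D → 2
  2-2 → 0

0x20EBEB8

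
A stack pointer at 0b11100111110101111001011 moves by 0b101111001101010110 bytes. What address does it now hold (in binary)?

Add column by column in base 2, right to left:
  1+0 = 1
  1+1 = 0 carry 1
  0+1+1 = 0 carry 1
  1+0+1 = 0 carry 1
  0+1+1 = 0 carry 1
  0+0+1 = 1
  1+1 = 0 carry 1
  1+0+1 = 0 carry 1
  1+1+1 = 1 carry 1
  1+1+1 = 1 carry 1
  0+0+1 = 1
  1+0 = 1
  0+1 = 1
  1+1 = 0 carry 1
  1+1+1 = 1 carry 1
  1+1+1 = 1 carry 1
  1+0+1 = 0 carry 1
  1+1+1 = 1 carry 1
  0+0+1 = 1
  0+0 = 0
  1+0 = 1
  1+0 = 1
  1+0 = 1

0b11101101101111100100001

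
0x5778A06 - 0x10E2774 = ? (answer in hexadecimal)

0x4696292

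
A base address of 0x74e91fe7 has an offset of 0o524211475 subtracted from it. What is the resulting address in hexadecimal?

0x6f980caa

0o524211475 = 0x551133d in hexadecimal.
Subtract column by column in base 16:
  7-d → a (borrow)
  e-3-1 → a
  f-3 → c
  1-1 → 0
  9-1 → 8
  e-5 → 9
  4-5 → f (borrow)
  7-0-1 → 6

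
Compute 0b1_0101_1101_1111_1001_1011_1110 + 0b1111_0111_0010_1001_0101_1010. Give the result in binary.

0b10010101010010001100011000

Add column by column in base 2, right to left:
  0+0 = 0
  1+1 = 0 carry 1
  1+0+1 = 0 carry 1
  1+1+1 = 1 carry 1
  1+1+1 = 1 carry 1
  1+0+1 = 0 carry 1
  0+1+1 = 0 carry 1
  1+0+1 = 0 carry 1
  1+1+1 = 1 carry 1
  0+0+1 = 1
  0+0 = 0
  1+1 = 0 carry 1
  1+0+1 = 0 carry 1
  1+1+1 = 1 carry 1
  1+0+1 = 0 carry 1
  1+0+1 = 0 carry 1
  1+1+1 = 1 carry 1
  0+1+1 = 0 carry 1
  1+1+1 = 1 carry 1
  1+0+1 = 0 carry 1
  1+1+1 = 1 carry 1
  0+1+1 = 0 carry 1
  1+1+1 = 1 carry 1
  0+1+1 = 0 carry 1
  1+0+1 = 0 carry 1
  final carry 1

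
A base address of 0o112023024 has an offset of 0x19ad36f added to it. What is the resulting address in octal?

0o260574603

0x19ad36f = 0o146551557 in octal.
Add column by column in base 8, right to left:
  4+7 = 3 carry 1
  2+5+1 = 0 carry 1
  0+5+1 = 6
  3+1 = 4
  2+5 = 7
  0+5 = 5
  2+6 = 0 carry 1
  1+4+1 = 6
  1+1 = 2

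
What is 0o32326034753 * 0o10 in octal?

0o323260347530

Multiply each base-8 digit by 8, carrying:
  3×8 = 24 → write 0 carry 3
  5×8+3 = 43 → write 3 carry 5
  7×8+5 = 61 → write 5 carry 7
  4×8+7 = 39 → write 7 carry 4
  3×8+4 = 28 → write 4 carry 3
  0×8+3 = 3 → write 3
  6×8 = 48 → write 0 carry 6
  2×8+6 = 22 → write 6 carry 2
  3×8+2 = 26 → write 2 carry 3
  2×8+3 = 19 → write 3 carry 2
  3×8+2 = 26 → write 2 carry 3
  remaining carry: 3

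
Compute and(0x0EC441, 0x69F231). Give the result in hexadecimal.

AND each hex digit independently (no carries):
  0&6=0, E&9=8, C&F=C, 4&2=0, 4&3=0, 1&1=1

0x08C001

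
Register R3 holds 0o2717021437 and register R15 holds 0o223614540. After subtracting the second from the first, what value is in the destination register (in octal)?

Subtract column by column in base 8:
  7-0 → 7
  3-4 → 7 (borrow)
  4-5-1 → 6 (borrow)
  1-4-1 → 4 (borrow)
  2-1-1 → 0
  0-6 → 2 (borrow)
  7-3-1 → 3
  1-2 → 7 (borrow)
  7-2-1 → 4
  2-0 → 2

0o2473204677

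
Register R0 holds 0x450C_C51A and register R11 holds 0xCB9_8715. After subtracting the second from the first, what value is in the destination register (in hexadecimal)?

0x38533E05

Subtract column by column in base 16:
  A-5 → 5
  1-1 → 0
  5-7 → E (borrow)
  C-8-1 → 3
  C-9 → 3
  0-B → 5 (borrow)
  5-C-1 → 8 (borrow)
  4-0-1 → 3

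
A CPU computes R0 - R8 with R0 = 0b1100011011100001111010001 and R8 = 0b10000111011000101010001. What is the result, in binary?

0b1010010100001001010000000

Subtract column by column in base 2:
  1-1 → 0
  0-0 → 0
  0-0 → 0
  0-0 → 0
  1-1 → 0
  0-0 → 0
  1-1 → 0
  1-0 → 1
  1-1 → 0
  1-0 → 1
  0-0 → 0
  0-0 → 0
  0-1 → 1 (borrow)
  0-1-1 → 0 (borrow)
  1-0-1 → 0
  1-1 → 0
  1-1 → 0
  0-1 → 1 (borrow)
  1-0-1 → 0
  1-0 → 1
  0-0 → 0
  0-0 → 0
  0-1 → 1 (borrow)
  1-0-1 → 0
  1-0 → 1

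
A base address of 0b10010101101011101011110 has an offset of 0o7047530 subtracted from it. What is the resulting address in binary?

0b1011101000100000000110

0o7047530 = 0b111000100111101011000 in binary.
Subtract column by column in base 2:
  0-0 → 0
  1-0 → 1
  1-0 → 1
  1-1 → 0
  1-1 → 0
  0-0 → 0
  1-1 → 0
  0-0 → 0
  1-1 → 0
  1-1 → 0
  1-1 → 0
  0-1 → 1 (borrow)
  1-0-1 → 0
  0-0 → 0
  1-1 → 0
  1-0 → 1
  0-0 → 0
  1-0 → 1
  0-1 → 1 (borrow)
  1-1-1 → 1 (borrow)
  0-1-1 → 0 (borrow)
  0-0-1 → 1 (borrow)
  1-0-1 → 0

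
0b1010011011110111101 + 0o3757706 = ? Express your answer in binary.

0o3757706 = 0b11111101111111000110 in binary.
Add column by column in base 2, right to left:
  1+0 = 1
  0+1 = 1
  1+1 = 0 carry 1
  1+0+1 = 0 carry 1
  1+0+1 = 0 carry 1
  1+0+1 = 0 carry 1
  0+1+1 = 0 carry 1
  1+1+1 = 1 carry 1
  1+1+1 = 1 carry 1
  1+1+1 = 1 carry 1
  1+1+1 = 1 carry 1
  0+1+1 = 0 carry 1
  1+1+1 = 1 carry 1
  1+0+1 = 0 carry 1
  0+1+1 = 0 carry 1
  0+1+1 = 0 carry 1
  1+1+1 = 1 carry 1
  0+1+1 = 0 carry 1
  1+1+1 = 1 carry 1
  0+1+1 = 0 carry 1
  final carry 1

0b101010001011110000011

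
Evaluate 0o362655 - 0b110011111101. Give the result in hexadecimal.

0x1D8B0

0o362655 = 0x1E5AD in hexadecimal.
0b110011111101 = 0xCFD in hexadecimal.
Subtract column by column in base 16:
  D-D → 0
  A-F → B (borrow)
  5-C-1 → 8 (borrow)
  E-0-1 → D
  1-0 → 1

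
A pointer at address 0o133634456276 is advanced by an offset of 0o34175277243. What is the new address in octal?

Add column by column in base 8, right to left:
  6+3 = 1 carry 1
  7+4+1 = 4 carry 1
  2+2+1 = 5
  6+7 = 5 carry 1
  5+7+1 = 5 carry 1
  4+2+1 = 7
  4+5 = 1 carry 1
  3+7+1 = 3 carry 1
  6+1+1 = 0 carry 1
  3+4+1 = 0 carry 1
  3+3+1 = 7
  1+0 = 1

0o170031755541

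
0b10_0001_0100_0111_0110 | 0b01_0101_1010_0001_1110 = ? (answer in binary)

0b110101111001111110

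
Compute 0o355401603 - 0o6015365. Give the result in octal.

Subtract column by column in base 8:
  3-5 → 6 (borrow)
  0-6-1 → 1 (borrow)
  6-3-1 → 2
  1-5 → 4 (borrow)
  0-1-1 → 6 (borrow)
  4-0-1 → 3
  5-6 → 7 (borrow)
  5-0-1 → 4
  3-0 → 3

0o347364216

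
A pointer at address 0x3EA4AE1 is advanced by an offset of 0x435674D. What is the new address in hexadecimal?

0x81FB22E

Add column by column in base 16, right to left:
  1+D = E
  E+4 = 2 carry 1
  A+7+1 = 2 carry 1
  4+6+1 = B
  A+5 = F
  E+3 = 1 carry 1
  3+4+1 = 8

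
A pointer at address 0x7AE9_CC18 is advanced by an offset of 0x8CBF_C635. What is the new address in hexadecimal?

Add column by column in base 16, right to left:
  8+5 = D
  1+3 = 4
  C+6 = 2 carry 1
  C+C+1 = 9 carry 1
  9+F+1 = 9 carry 1
  E+B+1 = A carry 1
  A+C+1 = 7 carry 1
  7+8+1 = 0 carry 1
  final carry 1

0x107A9924D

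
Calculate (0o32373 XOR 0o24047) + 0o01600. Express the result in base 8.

First 0o32373 XOR 0o24047 = 0o16334.
Add column by column in base 8, right to left:
  4+0 = 4
  3+0 = 3
  3+6 = 1 carry 1
  6+1+1 = 0 carry 1
  1+0+1 = 2

0o20134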